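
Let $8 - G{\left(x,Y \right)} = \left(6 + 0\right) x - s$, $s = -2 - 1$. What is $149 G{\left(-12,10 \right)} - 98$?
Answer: $11375$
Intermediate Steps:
$s = -3$
$G{\left(x,Y \right)} = 5 - 6 x$ ($G{\left(x,Y \right)} = 8 - \left(\left(6 + 0\right) x - -3\right) = 8 - \left(6 x + 3\right) = 8 - \left(3 + 6 x\right) = 5 - 6 x$)
$149 G{\left(-12,10 \right)} - 98 = 149 \left(5 - -72\right) - 98 = 149 \left(5 + 72\right) - 98 = 149 \cdot 77 - 98 = 11473 - 98 = 11375$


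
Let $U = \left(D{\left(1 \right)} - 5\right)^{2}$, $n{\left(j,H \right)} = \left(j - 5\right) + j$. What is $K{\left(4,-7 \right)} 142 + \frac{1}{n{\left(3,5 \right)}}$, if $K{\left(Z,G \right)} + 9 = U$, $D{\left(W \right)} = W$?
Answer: $995$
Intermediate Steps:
$n{\left(j,H \right)} = -5 + 2 j$ ($n{\left(j,H \right)} = \left(-5 + j\right) + j = -5 + 2 j$)
$U = 16$ ($U = \left(1 - 5\right)^{2} = \left(-4\right)^{2} = 16$)
$K{\left(Z,G \right)} = 7$ ($K{\left(Z,G \right)} = -9 + 16 = 7$)
$K{\left(4,-7 \right)} 142 + \frac{1}{n{\left(3,5 \right)}} = 7 \cdot 142 + \frac{1}{-5 + 2 \cdot 3} = 994 + \frac{1}{-5 + 6} = 994 + 1^{-1} = 994 + 1 = 995$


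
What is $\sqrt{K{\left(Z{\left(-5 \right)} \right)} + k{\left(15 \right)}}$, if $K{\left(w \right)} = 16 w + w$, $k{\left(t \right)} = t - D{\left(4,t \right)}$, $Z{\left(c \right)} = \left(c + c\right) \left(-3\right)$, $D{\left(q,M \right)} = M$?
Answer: $\sqrt{510} \approx 22.583$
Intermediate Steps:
$Z{\left(c \right)} = - 6 c$ ($Z{\left(c \right)} = 2 c \left(-3\right) = - 6 c$)
$k{\left(t \right)} = 0$ ($k{\left(t \right)} = t - t = 0$)
$K{\left(w \right)} = 17 w$
$\sqrt{K{\left(Z{\left(-5 \right)} \right)} + k{\left(15 \right)}} = \sqrt{17 \left(\left(-6\right) \left(-5\right)\right) + 0} = \sqrt{17 \cdot 30 + 0} = \sqrt{510 + 0} = \sqrt{510}$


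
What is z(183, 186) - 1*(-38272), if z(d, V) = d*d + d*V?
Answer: 105799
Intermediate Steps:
z(d, V) = d² + V*d
z(183, 186) - 1*(-38272) = 183*(186 + 183) - 1*(-38272) = 183*369 + 38272 = 67527 + 38272 = 105799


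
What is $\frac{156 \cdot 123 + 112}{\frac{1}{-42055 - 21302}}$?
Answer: $-1222790100$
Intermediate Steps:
$\frac{156 \cdot 123 + 112}{\frac{1}{-42055 - 21302}} = \frac{19188 + 112}{\frac{1}{-63357}} = \frac{19300}{- \frac{1}{63357}} = 19300 \left(-63357\right) = -1222790100$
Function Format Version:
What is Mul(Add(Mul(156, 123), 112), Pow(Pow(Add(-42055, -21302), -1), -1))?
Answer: -1222790100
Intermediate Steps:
Mul(Add(Mul(156, 123), 112), Pow(Pow(Add(-42055, -21302), -1), -1)) = Mul(Add(19188, 112), Pow(Pow(-63357, -1), -1)) = Mul(19300, Pow(Rational(-1, 63357), -1)) = Mul(19300, -63357) = -1222790100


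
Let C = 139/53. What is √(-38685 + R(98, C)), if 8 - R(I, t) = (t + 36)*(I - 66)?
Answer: I*√112115405/53 ≈ 199.78*I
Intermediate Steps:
C = 139/53 (C = 139*(1/53) = 139/53 ≈ 2.6226)
R(I, t) = 8 - (-66 + I)*(36 + t) (R(I, t) = 8 - (t + 36)*(I - 66) = 8 - (36 + t)*(-66 + I) = 8 - (-66 + I)*(36 + t))
√(-38685 + R(98, C)) = √(-38685 + (2384 - 36*98 + 66*(139/53) - 1*98*139/53)) = √(-38685 + (2384 - 3528 + 9174/53 - 13622/53)) = √(-38685 - 65080/53) = √(-2115385/53) = I*√112115405/53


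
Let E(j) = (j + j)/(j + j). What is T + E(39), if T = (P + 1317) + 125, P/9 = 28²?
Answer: 8499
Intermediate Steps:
P = 7056 (P = 9*28² = 9*784 = 7056)
E(j) = 1 (E(j) = (2*j)/((2*j)) = (2*j)*(1/(2*j)) = 1)
T = 8498 (T = (7056 + 1317) + 125 = 8373 + 125 = 8498)
T + E(39) = 8498 + 1 = 8499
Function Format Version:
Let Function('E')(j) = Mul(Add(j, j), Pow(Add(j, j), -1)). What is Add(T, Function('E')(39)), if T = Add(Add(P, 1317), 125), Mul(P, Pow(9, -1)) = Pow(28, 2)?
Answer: 8499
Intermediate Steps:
P = 7056 (P = Mul(9, Pow(28, 2)) = Mul(9, 784) = 7056)
Function('E')(j) = 1 (Function('E')(j) = Mul(Mul(2, j), Pow(Mul(2, j), -1)) = Mul(Mul(2, j), Mul(Rational(1, 2), Pow(j, -1))) = 1)
T = 8498 (T = Add(Add(7056, 1317), 125) = Add(8373, 125) = 8498)
Add(T, Function('E')(39)) = Add(8498, 1) = 8499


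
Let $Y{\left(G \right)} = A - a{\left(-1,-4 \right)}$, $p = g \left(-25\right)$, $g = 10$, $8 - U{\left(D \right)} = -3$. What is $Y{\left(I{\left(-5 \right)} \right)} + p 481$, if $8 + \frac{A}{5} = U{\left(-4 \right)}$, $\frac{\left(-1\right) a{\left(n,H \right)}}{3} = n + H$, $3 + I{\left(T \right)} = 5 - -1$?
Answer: $-120250$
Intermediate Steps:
$U{\left(D \right)} = 11$ ($U{\left(D \right)} = 8 - -3 = 8 + 3 = 11$)
$I{\left(T \right)} = 3$ ($I{\left(T \right)} = -3 + \left(5 - -1\right) = -3 + \left(5 + 1\right) = -3 + 6 = 3$)
$a{\left(n,H \right)} = - 3 H - 3 n$ ($a{\left(n,H \right)} = - 3 \left(n + H\right) = - 3 \left(H + n\right) = - 3 H - 3 n$)
$A = 15$ ($A = -40 + 5 \cdot 11 = -40 + 55 = 15$)
$p = -250$ ($p = 10 \left(-25\right) = -250$)
$Y{\left(G \right)} = 0$ ($Y{\left(G \right)} = 15 - \left(\left(-3\right) \left(-4\right) - -3\right) = 15 - \left(12 + 3\right) = 15 - 15 = 0$)
$Y{\left(I{\left(-5 \right)} \right)} + p 481 = 0 - 120250 = -120250$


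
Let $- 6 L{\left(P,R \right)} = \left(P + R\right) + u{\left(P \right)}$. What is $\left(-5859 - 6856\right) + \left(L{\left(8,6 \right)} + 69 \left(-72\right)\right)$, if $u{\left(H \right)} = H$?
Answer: $- \frac{53060}{3} \approx -17687.0$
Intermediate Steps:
$L{\left(P,R \right)} = - \frac{P}{3} - \frac{R}{6}$ ($L{\left(P,R \right)} = - \frac{\left(P + R\right) + P}{6} = - \frac{R + 2 P}{6} = - \frac{P}{3} - \frac{R}{6}$)
$\left(-5859 - 6856\right) + \left(L{\left(8,6 \right)} + 69 \left(-72\right)\right) = \left(-5859 - 6856\right) + \left(\left(\left(- \frac{1}{3}\right) 8 - 1\right) + 69 \left(-72\right)\right) = -12715 - \frac{14915}{3} = - \frac{53060}{3}$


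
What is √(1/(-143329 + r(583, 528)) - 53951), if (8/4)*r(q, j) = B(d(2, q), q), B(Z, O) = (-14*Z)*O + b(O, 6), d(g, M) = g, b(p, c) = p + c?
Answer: I*√4933361794054785/302393 ≈ 232.27*I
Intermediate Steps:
b(p, c) = c + p
B(Z, O) = 6 + O - 14*O*Z (B(Z, O) = (-14*Z)*O + (6 + O) = -14*O*Z + (6 + O) = 6 + O - 14*O*Z)
r(q, j) = 3 - 27*q/2 (r(q, j) = (6 + q - 14*q*2)/2 = (6 + q - 28*q)/2 = (6 - 27*q)/2 = 3 - 27*q/2)
√(1/(-143329 + r(583, 528)) - 53951) = √(1/(-143329 + (3 - 27/2*583)) - 53951) = √(1/(-143329 + (3 - 15741/2)) - 53951) = √(1/(-143329 - 15735/2) - 53951) = √(1/(-302393/2) - 53951) = √(-2/302393 - 53951) = √(-16314404745/302393) = I*√4933361794054785/302393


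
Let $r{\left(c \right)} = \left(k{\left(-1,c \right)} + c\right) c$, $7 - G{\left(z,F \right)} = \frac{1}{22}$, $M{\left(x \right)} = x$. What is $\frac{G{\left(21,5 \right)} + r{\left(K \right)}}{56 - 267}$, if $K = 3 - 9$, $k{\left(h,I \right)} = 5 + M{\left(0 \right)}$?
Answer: $- \frac{285}{4642} \approx -0.061396$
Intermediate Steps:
$k{\left(h,I \right)} = 5$ ($k{\left(h,I \right)} = 5 + 0 = 5$)
$K = -6$
$G{\left(z,F \right)} = \frac{153}{22}$ ($G{\left(z,F \right)} = 7 - \frac{1}{22} = \frac{153}{22}$)
$r{\left(c \right)} = c \left(5 + c\right)$ ($r{\left(c \right)} = \left(5 + c\right) c = c \left(5 + c\right)$)
$\frac{G{\left(21,5 \right)} + r{\left(K \right)}}{56 - 267} = \frac{\frac{153}{22} - 6 \left(5 - 6\right)}{56 - 267} = \frac{\frac{153}{22} - -6}{-211} = \left(\frac{153}{22} + 6\right) \left(- \frac{1}{211}\right) = \frac{285}{22} \left(- \frac{1}{211}\right) = - \frac{285}{4642}$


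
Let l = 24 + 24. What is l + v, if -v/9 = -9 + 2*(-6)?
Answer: 237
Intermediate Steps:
l = 48
v = 189 (v = -9*(-9 + 2*(-6)) = -9*(-9 - 12) = -9*(-21) = 189)
l + v = 48 + 189 = 237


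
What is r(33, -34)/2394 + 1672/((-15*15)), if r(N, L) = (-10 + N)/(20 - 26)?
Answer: -2669087/359100 ≈ -7.4327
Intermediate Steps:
r(N, L) = 5/3 - N/6 (r(N, L) = (-10 + N)/(-6) = (-10 + N)*(-⅙) = 5/3 - N/6)
r(33, -34)/2394 + 1672/((-15*15)) = (5/3 - ⅙*33)/2394 + 1672/((-15*15)) = (5/3 - 11/2)*(1/2394) + 1672/(-225) = -23/6*1/2394 + 1672*(-1/225) = -23/14364 - 1672/225 = -2669087/359100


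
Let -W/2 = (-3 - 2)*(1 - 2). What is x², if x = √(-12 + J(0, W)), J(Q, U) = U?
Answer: -22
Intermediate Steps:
W = -10 (W = -2*(-3 - 2)*(1 - 2) = -(-10)*(-1) = -2*5 = -10)
x = I*√22 (x = √(-12 - 10) = √(-22) = I*√22 ≈ 4.6904*I)
x² = (I*√22)² = -22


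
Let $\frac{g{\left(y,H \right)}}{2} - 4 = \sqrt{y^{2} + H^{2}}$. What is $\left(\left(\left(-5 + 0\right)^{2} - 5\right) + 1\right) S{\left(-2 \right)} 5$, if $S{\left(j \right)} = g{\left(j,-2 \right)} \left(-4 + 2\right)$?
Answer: $-1680 - 840 \sqrt{2} \approx -2867.9$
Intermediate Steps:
$g{\left(y,H \right)} = 8 + 2 \sqrt{H^{2} + y^{2}}$ ($g{\left(y,H \right)} = 8 + 2 \sqrt{y^{2} + H^{2}} = 8 + 2 \sqrt{H^{2} + y^{2}}$)
$S{\left(j \right)} = -16 - 4 \sqrt{4 + j^{2}}$ ($S{\left(j \right)} = \left(8 + 2 \sqrt{\left(-2\right)^{2} + j^{2}}\right) \left(-4 + 2\right) = \left(8 + 2 \sqrt{4 + j^{2}}\right) \left(-2\right) = -16 - 4 \sqrt{4 + j^{2}}$)
$\left(\left(\left(-5 + 0\right)^{2} - 5\right) + 1\right) S{\left(-2 \right)} 5 = \left(\left(\left(-5 + 0\right)^{2} - 5\right) + 1\right) \left(-16 - 4 \sqrt{4 + \left(-2\right)^{2}}\right) 5 = \left(\left(\left(-5\right)^{2} - 5\right) + 1\right) \left(-16 - 4 \sqrt{4 + 4}\right) 5 = \left(\left(25 - 5\right) + 1\right) \left(-16 - 4 \sqrt{8}\right) 5 = \left(20 + 1\right) \left(-16 - 4 \cdot 2 \sqrt{2}\right) 5 = 21 \left(-16 - 8 \sqrt{2}\right) 5 = \left(-336 - 168 \sqrt{2}\right) 5 = -1680 - 840 \sqrt{2}$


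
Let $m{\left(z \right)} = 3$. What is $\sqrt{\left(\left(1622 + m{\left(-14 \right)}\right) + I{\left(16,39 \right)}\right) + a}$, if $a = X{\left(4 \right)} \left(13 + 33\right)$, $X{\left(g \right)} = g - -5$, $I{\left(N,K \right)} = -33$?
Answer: $\sqrt{2006} \approx 44.788$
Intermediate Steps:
$X{\left(g \right)} = 5 + g$ ($X{\left(g \right)} = g + 5 = 5 + g$)
$a = 414$ ($a = \left(5 + 4\right) \left(13 + 33\right) = 9 \cdot 46 = 414$)
$\sqrt{\left(\left(1622 + m{\left(-14 \right)}\right) + I{\left(16,39 \right)}\right) + a} = \sqrt{\left(\left(1622 + 3\right) - 33\right) + 414} = \sqrt{\left(1625 - 33\right) + 414} = \sqrt{1592 + 414} = \sqrt{2006}$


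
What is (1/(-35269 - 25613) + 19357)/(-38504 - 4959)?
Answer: -1178492873/2646114366 ≈ -0.44537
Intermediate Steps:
(1/(-35269 - 25613) + 19357)/(-38504 - 4959) = (1/(-60882) + 19357)/(-43463) = (-1/60882 + 19357)*(-1/43463) = (1178492873/60882)*(-1/43463) = -1178492873/2646114366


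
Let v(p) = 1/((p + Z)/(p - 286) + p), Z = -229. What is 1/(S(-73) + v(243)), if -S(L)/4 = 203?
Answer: -10435/8473177 ≈ -0.0012315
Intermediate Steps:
S(L) = -812 (S(L) = -4*203 = -812)
v(p) = 1/(p + (-229 + p)/(-286 + p)) (v(p) = 1/((p - 229)/(p - 286) + p) = 1/((-229 + p)/(-286 + p) + p) = 1/(p + (-229 + p)/(-286 + p)))
1/(S(-73) + v(243)) = 1/(-812 + (286 - 1*243)/(229 - 1*243**2 + 285*243)) = 1/(-812 + (286 - 243)/(229 - 1*59049 + 69255)) = 1/(-812 + 43/(229 - 59049 + 69255)) = 1/(-812 + 43/10435) = 1/(-8473177/10435) = -10435/8473177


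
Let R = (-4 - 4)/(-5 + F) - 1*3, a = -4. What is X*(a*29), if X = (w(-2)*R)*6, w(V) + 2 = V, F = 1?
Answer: -2784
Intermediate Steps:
w(V) = -2 + V
R = -1 (R = (-4 - 4)/(-5 + 1) - 1*3 = -8/(-4) - 3 = -8*(-¼) - 3 = 2 - 3 = -1)
X = 24 (X = ((-2 - 2)*(-1))*6 = -4*(-1)*6 = 4*6 = 24)
X*(a*29) = 24*(-4*29) = 24*(-116) = -2784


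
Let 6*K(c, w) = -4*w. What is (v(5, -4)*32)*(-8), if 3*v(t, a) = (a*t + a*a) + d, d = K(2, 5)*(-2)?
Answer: -2048/9 ≈ -227.56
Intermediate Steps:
K(c, w) = -2*w/3 (K(c, w) = (-4*w)/6 = -2*w/3)
d = 20/3 (d = -⅔*5*(-2) = -10/3*(-2) = 20/3 ≈ 6.6667)
v(t, a) = 20/9 + a²/3 + a*t/3 (v(t, a) = ((a*t + a*a) + 20/3)/3 = ((a*t + a²) + 20/3)/3 = ((a² + a*t) + 20/3)/3 = (20/3 + a² + a*t)/3 = 20/9 + a²/3 + a*t/3)
(v(5, -4)*32)*(-8) = ((20/9 + (⅓)*(-4)² + (⅓)*(-4)*5)*32)*(-8) = ((20/9 + (⅓)*16 - 20/3)*32)*(-8) = ((20/9 + 16/3 - 20/3)*32)*(-8) = ((8/9)*32)*(-8) = (256/9)*(-8) = -2048/9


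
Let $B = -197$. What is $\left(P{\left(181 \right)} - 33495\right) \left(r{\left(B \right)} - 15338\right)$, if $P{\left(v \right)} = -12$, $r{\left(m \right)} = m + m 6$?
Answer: $560136519$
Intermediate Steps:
$r{\left(m \right)} = 7 m$ ($r{\left(m \right)} = m + 6 m = 7 m$)
$\left(P{\left(181 \right)} - 33495\right) \left(r{\left(B \right)} - 15338\right) = \left(-12 - 33495\right) \left(7 \left(-197\right) - 15338\right) = - 33507 \left(-1379 - 15338\right) = \left(-33507\right) \left(-16717\right) = 560136519$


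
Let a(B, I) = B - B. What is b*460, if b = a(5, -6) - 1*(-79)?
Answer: 36340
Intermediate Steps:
a(B, I) = 0
b = 79 (b = 0 - 1*(-79) = 0 + 79 = 79)
b*460 = 79*460 = 36340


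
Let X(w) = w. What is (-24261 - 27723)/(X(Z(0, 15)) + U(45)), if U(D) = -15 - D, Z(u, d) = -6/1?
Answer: 8664/11 ≈ 787.64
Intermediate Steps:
Z(u, d) = -6 (Z(u, d) = -6*1 = -6)
(-24261 - 27723)/(X(Z(0, 15)) + U(45)) = (-24261 - 27723)/(-6 + (-15 - 1*45)) = -51984/(-6 + (-15 - 45)) = -51984/(-6 - 60) = -51984/(-66) = -51984*(-1/66) = 8664/11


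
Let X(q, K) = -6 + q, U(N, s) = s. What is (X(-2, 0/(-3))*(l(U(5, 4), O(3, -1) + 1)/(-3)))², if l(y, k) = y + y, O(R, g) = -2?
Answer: 4096/9 ≈ 455.11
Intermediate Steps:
l(y, k) = 2*y
(X(-2, 0/(-3))*(l(U(5, 4), O(3, -1) + 1)/(-3)))² = ((-6 - 2)*((2*4)/(-3)))² = (-64*(-1)/3)² = (-8*(-8/3))² = (64/3)² = 4096/9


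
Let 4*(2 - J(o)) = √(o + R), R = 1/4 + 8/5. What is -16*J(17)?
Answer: -32 + 2*√1885/5 ≈ -14.633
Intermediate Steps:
R = 37/20 (R = 1*(¼) + 8*(⅕) = ¼ + 8/5 = 37/20 ≈ 1.8500)
J(o) = 2 - √(37/20 + o)/4 (J(o) = 2 - √(o + 37/20)/4 = 2 - √(37/20 + o)/4)
-16*J(17) = -16*(2 - √(185 + 100*17)/40) = -16*(2 - √(185 + 1700)/40) = -16*(2 - √1885/40) = -32 + 2*√1885/5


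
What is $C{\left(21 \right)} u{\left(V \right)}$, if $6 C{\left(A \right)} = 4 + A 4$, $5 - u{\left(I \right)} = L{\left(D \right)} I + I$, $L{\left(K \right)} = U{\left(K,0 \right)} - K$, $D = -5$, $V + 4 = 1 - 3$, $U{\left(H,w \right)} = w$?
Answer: $\frac{1804}{3} \approx 601.33$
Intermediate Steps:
$V = -6$ ($V = -4 + \left(1 - 3\right) = -4 - 2 = -6$)
$L{\left(K \right)} = - K$ ($L{\left(K \right)} = 0 - K = - K$)
$u{\left(I \right)} = 5 - 6 I$ ($u{\left(I \right)} = 5 - \left(\left(-1\right) \left(-5\right) I + I\right) = 5 - \left(5 I + I\right) = 5 - 6 I$)
$C{\left(A \right)} = \frac{2}{3} + \frac{2 A}{3}$ ($C{\left(A \right)} = \frac{4 + A 4}{6} = \frac{4 + 4 A}{6} = \frac{2}{3} + \frac{2 A}{3}$)
$C{\left(21 \right)} u{\left(V \right)} = \left(\frac{2}{3} + \frac{2}{3} \cdot 21\right) \left(5 - -36\right) = \left(\frac{2}{3} + 14\right) \left(5 + 36\right) = \frac{44}{3} \cdot 41 = \frac{1804}{3}$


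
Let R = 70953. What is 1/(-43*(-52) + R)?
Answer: 1/73189 ≈ 1.3663e-5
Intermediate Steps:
1/(-43*(-52) + R) = 1/(-43*(-52) + 70953) = 1/(2236 + 70953) = 1/73189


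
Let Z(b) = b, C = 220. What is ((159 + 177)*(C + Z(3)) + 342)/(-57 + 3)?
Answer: -12545/9 ≈ -1393.9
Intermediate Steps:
((159 + 177)*(C + Z(3)) + 342)/(-57 + 3) = ((159 + 177)*(220 + 3) + 342)/(-57 + 3) = (336*223 + 342)/(-54) = (74928 + 342)*(-1/54) = 75270*(-1/54) = -12545/9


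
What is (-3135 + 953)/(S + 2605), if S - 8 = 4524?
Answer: -2182/7137 ≈ -0.30573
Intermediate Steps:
S = 4532 (S = 8 + 4524 = 4532)
(-3135 + 953)/(S + 2605) = (-3135 + 953)/(4532 + 2605) = -2182/7137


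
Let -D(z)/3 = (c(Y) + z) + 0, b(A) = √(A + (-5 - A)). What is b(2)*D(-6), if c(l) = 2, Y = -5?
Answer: 12*I*√5 ≈ 26.833*I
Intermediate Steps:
b(A) = I*√5 (b(A) = √(-5) = I*√5)
D(z) = -6 - 3*z (D(z) = -3*((2 + z) + 0) = -3*(2 + z) = -6 - 3*z)
b(2)*D(-6) = (I*√5)*(-6 - 3*(-6)) = (I*√5)*(-6 + 18) = (I*√5)*12 = 12*I*√5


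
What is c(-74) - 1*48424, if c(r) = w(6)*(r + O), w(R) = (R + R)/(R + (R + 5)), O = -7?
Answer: -824180/17 ≈ -48481.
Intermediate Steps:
w(R) = 2*R/(5 + 2*R) (w(R) = (2*R)/(R + (5 + R)) = (2*R)/(5 + 2*R) = 2*R/(5 + 2*R))
c(r) = -84/17 + 12*r/17 (c(r) = (2*6/(5 + 2*6))*(r - 7) = (2*6/(5 + 12))*(-7 + r) = (2*6/17)*(-7 + r) = (2*6*(1/17))*(-7 + r) = 12*(-7 + r)/17 = -84/17 + 12*r/17)
c(-74) - 1*48424 = (-84/17 + (12/17)*(-74)) - 1*48424 = (-84/17 - 888/17) - 48424 = -972/17 - 48424 = -824180/17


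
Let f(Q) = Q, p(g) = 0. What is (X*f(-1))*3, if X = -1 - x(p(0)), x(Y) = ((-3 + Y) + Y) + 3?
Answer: 3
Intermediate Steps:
x(Y) = 2*Y (x(Y) = (-3 + 2*Y) + 3 = 2*Y)
X = -1 (X = -1 - 2*0 = -1 - 1*0 = -1 + 0 = -1)
(X*f(-1))*3 = -1*(-1)*3 = 1*3 = 3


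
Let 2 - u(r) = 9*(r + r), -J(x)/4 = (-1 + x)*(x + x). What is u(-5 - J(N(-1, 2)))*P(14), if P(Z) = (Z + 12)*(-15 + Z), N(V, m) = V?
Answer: 5096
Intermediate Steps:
P(Z) = (-15 + Z)*(12 + Z) (P(Z) = (12 + Z)*(-15 + Z) = (-15 + Z)*(12 + Z))
J(x) = -8*x*(-1 + x) (J(x) = -4*(-1 + x)*(x + x) = -4*(-1 + x)*2*x = -8*x*(-1 + x))
u(r) = 2 - 18*r (u(r) = 2 - 9*(r + r) = 2 - 9*2*r = 2 - 18*r)
u(-5 - J(N(-1, 2)))*P(14) = (2 - 18*(-5 - 8*(-1)*(1 - 1*(-1))))*(-180 + 14² - 3*14) = (2 - 18*(-5 - 8*(-1)*(1 + 1)))*(-180 + 196 - 42) = (2 - 18*(-5 - 8*(-1)*2))*(-26) = (2 - 18*(-5 - 1*(-16)))*(-26) = (2 - 18*(-5 + 16))*(-26) = (2 - 18*11)*(-26) = (2 - 198)*(-26) = -196*(-26) = 5096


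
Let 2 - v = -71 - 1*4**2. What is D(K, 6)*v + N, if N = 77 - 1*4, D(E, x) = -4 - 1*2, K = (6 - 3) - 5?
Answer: -461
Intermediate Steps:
K = -2 (K = 3 - 5 = -2)
D(E, x) = -6 (D(E, x) = -4 - 2 = -6)
N = 73 (N = 77 - 4 = 73)
v = 89 (v = 2 - (-71 - 1*4**2) = 2 - (-71 - 1*16) = 2 - (-71 - 16) = 2 - 1*(-87) = 2 + 87 = 89)
D(K, 6)*v + N = -6*89 + 73 = -534 + 73 = -461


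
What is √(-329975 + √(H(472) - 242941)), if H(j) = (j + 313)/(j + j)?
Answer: √(-4594571900 + 59*I*√13530795621)/118 ≈ 0.42902 + 574.43*I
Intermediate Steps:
H(j) = (313 + j)/(2*j) (H(j) = (313 + j)/((2*j)) = (313 + j)*(1/(2*j)) = (313 + j)/(2*j))
√(-329975 + √(H(472) - 242941)) = √(-329975 + √((½)*(313 + 472)/472 - 242941)) = √(-329975 + √((½)*(1/472)*785 - 242941)) = √(-329975 + √(785/944 - 242941)) = √(-329975 + √(-229335519/944)) = √(-329975 + I*√13530795621/236)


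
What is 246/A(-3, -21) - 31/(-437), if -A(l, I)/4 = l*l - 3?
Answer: -17793/1748 ≈ -10.179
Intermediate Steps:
A(l, I) = 12 - 4*l² (A(l, I) = -4*(l*l - 3) = -4*(l² - 3) = -4*(-3 + l²) = 12 - 4*l²)
246/A(-3, -21) - 31/(-437) = 246/(12 - 4*(-3)²) - 31/(-437) = 246/(12 - 4*9) - 31*(-1/437) = 246/(12 - 36) + 31/437 = 246/(-24) + 31/437 = 246*(-1/24) + 31/437 = -41/4 + 31/437 = -17793/1748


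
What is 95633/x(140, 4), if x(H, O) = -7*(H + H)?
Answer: -95633/1960 ≈ -48.792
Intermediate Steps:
x(H, O) = -14*H
95633/x(140, 4) = 95633/((-14*140)) = 95633/(-1960) = 95633*(-1/1960) = -95633/1960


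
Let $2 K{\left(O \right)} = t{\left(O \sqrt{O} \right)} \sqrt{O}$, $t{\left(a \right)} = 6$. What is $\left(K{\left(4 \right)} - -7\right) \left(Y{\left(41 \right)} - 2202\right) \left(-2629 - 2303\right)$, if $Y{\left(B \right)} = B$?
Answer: $138554676$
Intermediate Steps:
$K{\left(O \right)} = 3 \sqrt{O}$ ($K{\left(O \right)} = \frac{6 \sqrt{O}}{2} = 3 \sqrt{O}$)
$\left(K{\left(4 \right)} - -7\right) \left(Y{\left(41 \right)} - 2202\right) \left(-2629 - 2303\right) = \left(3 \sqrt{4} - -7\right) \left(41 - 2202\right) \left(-2629 - 2303\right) = \left(3 \cdot 2 + 7\right) \left(\left(-2161\right) \left(-4932\right)\right) = \left(6 + 7\right) 10658052 = 13 \cdot 10658052 = 138554676$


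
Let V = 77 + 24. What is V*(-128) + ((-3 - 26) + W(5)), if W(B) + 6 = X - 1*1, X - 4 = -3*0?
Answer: -12960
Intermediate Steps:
V = 101
X = 4 (X = 4 - 3*0 = 4 + 0 = 4)
W(B) = -3 (W(B) = -6 + (4 - 1*1) = -6 + (4 - 1) = -6 + 3 = -3)
V*(-128) + ((-3 - 26) + W(5)) = 101*(-128) + ((-3 - 26) - 3) = -12928 + (-29 - 3) = -12928 - 32 = -12960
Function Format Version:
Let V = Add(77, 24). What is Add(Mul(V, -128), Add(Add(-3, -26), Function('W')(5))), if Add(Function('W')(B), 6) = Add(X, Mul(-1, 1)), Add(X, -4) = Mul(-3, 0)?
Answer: -12960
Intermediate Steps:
V = 101
X = 4 (X = Add(4, Mul(-3, 0)) = Add(4, 0) = 4)
Function('W')(B) = -3 (Function('W')(B) = Add(-6, Add(4, Mul(-1, 1))) = Add(-6, Add(4, -1)) = Add(-6, 3) = -3)
Add(Mul(V, -128), Add(Add(-3, -26), Function('W')(5))) = Add(Mul(101, -128), Add(Add(-3, -26), -3)) = Add(-12928, Add(-29, -3)) = Add(-12928, -32) = -12960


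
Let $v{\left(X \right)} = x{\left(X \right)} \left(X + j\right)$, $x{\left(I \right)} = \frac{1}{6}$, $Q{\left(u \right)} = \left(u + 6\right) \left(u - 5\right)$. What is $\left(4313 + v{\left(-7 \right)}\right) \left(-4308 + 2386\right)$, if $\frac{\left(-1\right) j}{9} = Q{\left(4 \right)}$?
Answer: $- \frac{24948521}{3} \approx -8.3162 \cdot 10^{6}$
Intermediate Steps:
$Q{\left(u \right)} = \left(-5 + u\right) \left(6 + u\right)$ ($Q{\left(u \right)} = \left(6 + u\right) \left(-5 + u\right) = \left(-5 + u\right) \left(6 + u\right)$)
$j = 90$ ($j = - 9 \left(-30 + 4 + 4^{2}\right) = - 9 \left(-30 + 4 + 16\right) = \left(-9\right) \left(-10\right) = 90$)
$x{\left(I \right)} = \frac{1}{6}$
$v{\left(X \right)} = 15 + \frac{X}{6}$ ($v{\left(X \right)} = \frac{X + 90}{6} = \frac{90 + X}{6} = 15 + \frac{X}{6}$)
$\left(4313 + v{\left(-7 \right)}\right) \left(-4308 + 2386\right) = \left(4313 + \left(15 + \frac{1}{6} \left(-7\right)\right)\right) \left(-4308 + 2386\right) = \left(4313 + \left(15 - \frac{7}{6}\right)\right) \left(-1922\right) = \left(4313 + \frac{83}{6}\right) \left(-1922\right) = \frac{25961}{6} \left(-1922\right) = - \frac{24948521}{3}$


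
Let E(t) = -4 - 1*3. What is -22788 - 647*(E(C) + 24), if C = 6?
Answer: -33787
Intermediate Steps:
E(t) = -7 (E(t) = -4 - 3 = -7)
-22788 - 647*(E(C) + 24) = -22788 - 647*(-7 + 24) = -22788 - 647*17 = -22788 - 10999 = -33787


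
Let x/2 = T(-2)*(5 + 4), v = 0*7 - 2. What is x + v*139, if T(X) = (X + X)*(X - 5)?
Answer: 226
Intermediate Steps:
v = -2 (v = 0 - 2 = -2)
T(X) = 2*X*(-5 + X) (T(X) = (2*X)*(-5 + X) = 2*X*(-5 + X))
x = 504 (x = 2*((2*(-2)*(-5 - 2))*(5 + 4)) = 2*((2*(-2)*(-7))*9) = 2*(28*9) = 2*252 = 504)
x + v*139 = 504 - 2*139 = 504 - 278 = 226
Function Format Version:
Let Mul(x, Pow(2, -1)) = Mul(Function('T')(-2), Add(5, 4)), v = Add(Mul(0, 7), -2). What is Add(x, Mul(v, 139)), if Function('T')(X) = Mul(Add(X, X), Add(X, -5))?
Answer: 226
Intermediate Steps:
v = -2 (v = Add(0, -2) = -2)
Function('T')(X) = Mul(2, X, Add(-5, X)) (Function('T')(X) = Mul(Mul(2, X), Add(-5, X)) = Mul(2, X, Add(-5, X)))
x = 504 (x = Mul(2, Mul(Mul(2, -2, Add(-5, -2)), Add(5, 4))) = Mul(2, Mul(Mul(2, -2, -7), 9)) = Mul(2, Mul(28, 9)) = Mul(2, 252) = 504)
Add(x, Mul(v, 139)) = Add(504, Mul(-2, 139)) = Add(504, -278) = 226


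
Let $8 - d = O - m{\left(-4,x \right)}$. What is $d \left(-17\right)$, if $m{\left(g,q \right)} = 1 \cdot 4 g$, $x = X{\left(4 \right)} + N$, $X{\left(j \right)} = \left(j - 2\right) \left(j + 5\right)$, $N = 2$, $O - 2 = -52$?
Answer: $-714$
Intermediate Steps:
$O = -50$ ($O = 2 - 52 = -50$)
$X{\left(j \right)} = \left(-2 + j\right) \left(5 + j\right)$
$x = 20$ ($x = \left(-10 + 4^{2} + 3 \cdot 4\right) + 2 = \left(-10 + 16 + 12\right) + 2 = 18 + 2 = 20$)
$m{\left(g,q \right)} = 4 g$
$d = 42$ ($d = 8 - \left(-50 - 4 \left(-4\right)\right) = 8 - \left(-50 - -16\right) = 8 - \left(-50 + 16\right) = 8 - -34 = 8 + 34 = 42$)
$d \left(-17\right) = 42 \left(-17\right) = -714$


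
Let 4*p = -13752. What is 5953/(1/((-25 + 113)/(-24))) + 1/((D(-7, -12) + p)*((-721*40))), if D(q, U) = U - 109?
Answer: -6721277273477/307924680 ≈ -21828.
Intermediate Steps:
D(q, U) = -109 + U
p = -3438 (p = (1/4)*(-13752) = -3438)
5953/(1/((-25 + 113)/(-24))) + 1/((D(-7, -12) + p)*((-721*40))) = 5953/(1/((-25 + 113)/(-24))) + 1/(((-109 - 12) - 3438)*((-721*40))) = 5953/(1/(-1/24*88)) + 1/(-121 - 3438*(-28840)) = 5953/(1/(-11/3)) - 1/28840/(-3559) = 5953/(-3/11) - 1/3559*(-1/28840) = 5953*(-11/3) + 1/102641560 = -65483/3 + 1/102641560 = -6721277273477/307924680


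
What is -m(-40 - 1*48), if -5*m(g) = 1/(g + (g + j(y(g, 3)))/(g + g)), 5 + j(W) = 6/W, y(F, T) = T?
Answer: -176/76985 ≈ -0.0022862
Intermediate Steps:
j(W) = -5 + 6/W
m(g) = -1/(5*(g + (-3 + g)/(2*g))) (m(g) = -1/(5*(g + (g + (-5 + 6/3))/(g + g))) = -1/(5*(g + (g + (-5 + 6*(1/3)))/((2*g)))) = -1/(5*(g + (g + (-5 + 2))*(1/(2*g)))) = -1/(5*(g + (g - 3)*(1/(2*g)))) = -1/(5*(g + (-3 + g)*(1/(2*g)))) = -1/(5*(g + (-3 + g)/(2*g))))
-m(-40 - 1*48) = -(-2)*(-40 - 1*48)/(-15 + 5*(-40 - 1*48) + 10*(-40 - 1*48)**2) = -(-2)*(-40 - 48)/(-15 + 5*(-40 - 48) + 10*(-40 - 48)**2) = -(-2)*(-88)/(-15 + 5*(-88) + 10*(-88)**2) = -(-2)*(-88)/(-15 - 440 + 10*7744) = -(-2)*(-88)/(-15 - 440 + 77440) = -(-2)*(-88)/76985 = -1*176/76985 = -176/76985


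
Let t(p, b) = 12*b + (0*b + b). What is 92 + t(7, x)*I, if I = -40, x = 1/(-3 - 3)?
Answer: 536/3 ≈ 178.67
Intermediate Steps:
x = -⅙ (x = 1/(-6) = -⅙ ≈ -0.16667)
t(p, b) = 13*b (t(p, b) = 12*b + (0 + b) = 12*b + b = 13*b)
92 + t(7, x)*I = 92 + (13*(-⅙))*(-40) = 92 - 13/6*(-40) = 92 + 260/3 = 536/3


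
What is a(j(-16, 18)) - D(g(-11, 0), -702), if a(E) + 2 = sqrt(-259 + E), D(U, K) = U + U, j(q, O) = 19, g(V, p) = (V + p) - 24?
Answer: 68 + 4*I*sqrt(15) ≈ 68.0 + 15.492*I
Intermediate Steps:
g(V, p) = -24 + V + p
D(U, K) = 2*U
a(E) = -2 + sqrt(-259 + E)
a(j(-16, 18)) - D(g(-11, 0), -702) = (-2 + sqrt(-259 + 19)) - 2*(-24 - 11 + 0) = (-2 + sqrt(-240)) - 2*(-35) = (-2 + 4*I*sqrt(15)) - 1*(-70) = (-2 + 4*I*sqrt(15)) + 70 = 68 + 4*I*sqrt(15)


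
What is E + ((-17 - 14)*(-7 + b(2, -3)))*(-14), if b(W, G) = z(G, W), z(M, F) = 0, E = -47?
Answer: -3085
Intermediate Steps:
b(W, G) = 0
E + ((-17 - 14)*(-7 + b(2, -3)))*(-14) = -47 + ((-17 - 14)*(-7 + 0))*(-14) = -47 - 31*(-7)*(-14) = -47 + 217*(-14) = -47 - 3038 = -3085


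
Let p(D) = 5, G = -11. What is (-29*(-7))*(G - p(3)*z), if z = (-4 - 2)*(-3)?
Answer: -20503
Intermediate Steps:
z = 18 (z = -6*(-3) = 18)
(-29*(-7))*(G - p(3)*z) = (-29*(-7))*(-11 - 5*18) = 203*(-11 - 1*90) = 203*(-11 - 90) = 203*(-101) = -20503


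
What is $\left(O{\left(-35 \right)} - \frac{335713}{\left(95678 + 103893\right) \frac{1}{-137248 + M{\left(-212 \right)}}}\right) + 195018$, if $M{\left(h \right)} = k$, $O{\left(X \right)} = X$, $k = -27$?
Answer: $\frac{84997954368}{199571} \approx 4.259 \cdot 10^{5}$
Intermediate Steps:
$M{\left(h \right)} = -27$
$\left(O{\left(-35 \right)} - \frac{335713}{\left(95678 + 103893\right) \frac{1}{-137248 + M{\left(-212 \right)}}}\right) + 195018 = \left(-35 - \frac{335713}{\left(95678 + 103893\right) \frac{1}{-137248 - 27}}\right) + 195018 = \left(-35 - \frac{335713}{199571 \frac{1}{-137275}}\right) + 195018 = \left(-35 - \frac{335713}{199571 \left(- \frac{1}{137275}\right)}\right) + 195018 = \left(-35 - \frac{335713}{- \frac{199571}{137275}}\right) + 195018 = \left(-35 - - \frac{46085002075}{199571}\right) + 195018 = \left(-35 + \frac{46085002075}{199571}\right) + 195018 = \frac{46078017090}{199571} + 195018 = \frac{84997954368}{199571}$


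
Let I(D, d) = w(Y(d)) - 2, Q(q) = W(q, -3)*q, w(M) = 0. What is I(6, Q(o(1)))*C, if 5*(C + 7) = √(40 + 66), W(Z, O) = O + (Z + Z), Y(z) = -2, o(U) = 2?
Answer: 14 - 2*√106/5 ≈ 9.8817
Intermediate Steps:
W(Z, O) = O + 2*Z
Q(q) = q*(-3 + 2*q) (Q(q) = (-3 + 2*q)*q = q*(-3 + 2*q))
C = -7 + √106/5 (C = -7 + √(40 + 66)/5 = -7 + √106/5 ≈ -4.9409)
I(D, d) = -2 (I(D, d) = 0 - 2 = -2)
I(6, Q(o(1)))*C = -2*(-7 + √106/5) = 14 - 2*√106/5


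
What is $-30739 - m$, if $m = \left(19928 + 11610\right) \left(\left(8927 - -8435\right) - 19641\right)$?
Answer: $71844363$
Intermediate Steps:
$m = -71875102$ ($m = 31538 \left(\left(8927 + 8435\right) - 19641\right) = 31538 \left(17362 - 19641\right) = 31538 \left(-2279\right) = -71875102$)
$-30739 - m = -30739 - -71875102 = -30739 + 71875102 = 71844363$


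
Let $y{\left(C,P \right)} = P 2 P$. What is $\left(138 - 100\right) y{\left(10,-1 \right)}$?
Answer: $76$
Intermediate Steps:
$y{\left(C,P \right)} = 2 P^{2}$ ($y{\left(C,P \right)} = 2 P P = 2 P^{2}$)
$\left(138 - 100\right) y{\left(10,-1 \right)} = \left(138 - 100\right) 2 \left(-1\right)^{2} = 38 \cdot 2 \cdot 1 = 38 \cdot 2 = 76$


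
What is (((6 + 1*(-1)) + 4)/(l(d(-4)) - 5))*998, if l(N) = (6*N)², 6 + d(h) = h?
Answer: 8982/3595 ≈ 2.4985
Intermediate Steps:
d(h) = -6 + h
l(N) = 36*N²
(((6 + 1*(-1)) + 4)/(l(d(-4)) - 5))*998 = (((6 + 1*(-1)) + 4)/(36*(-6 - 4)² - 5))*998 = (((6 - 1) + 4)/(36*(-10)² - 5))*998 = ((5 + 4)/(36*100 - 5))*998 = (9/(3600 - 5))*998 = (9/3595)*998 = 8982/3595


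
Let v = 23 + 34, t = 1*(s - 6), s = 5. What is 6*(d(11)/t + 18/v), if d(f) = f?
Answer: -1218/19 ≈ -64.105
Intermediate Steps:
t = -1 (t = 1*(5 - 6) = 1*(-1) = -1)
v = 57
6*(d(11)/t + 18/v) = 6*(11/(-1) + 18/57) = 6*(11*(-1) + 18*(1/57)) = 6*(-11 + 6/19) = 6*(-203/19) = -1218/19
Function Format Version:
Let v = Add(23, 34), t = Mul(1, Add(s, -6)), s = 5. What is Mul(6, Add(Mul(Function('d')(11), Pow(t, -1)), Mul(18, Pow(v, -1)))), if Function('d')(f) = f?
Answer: Rational(-1218, 19) ≈ -64.105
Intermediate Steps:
t = -1 (t = Mul(1, Add(5, -6)) = Mul(1, -1) = -1)
v = 57
Mul(6, Add(Mul(Function('d')(11), Pow(t, -1)), Mul(18, Pow(v, -1)))) = Mul(6, Add(Mul(11, Pow(-1, -1)), Mul(18, Pow(57, -1)))) = Mul(6, Add(Mul(11, -1), Mul(18, Rational(1, 57)))) = Mul(6, Add(-11, Rational(6, 19))) = Mul(6, Rational(-203, 19)) = Rational(-1218, 19)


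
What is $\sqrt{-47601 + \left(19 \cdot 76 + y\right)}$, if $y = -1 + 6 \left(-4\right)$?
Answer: $i \sqrt{46182} \approx 214.9 i$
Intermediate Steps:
$y = -25$ ($y = -1 - 24 = -25$)
$\sqrt{-47601 + \left(19 \cdot 76 + y\right)} = \sqrt{-47601 + \left(19 \cdot 76 - 25\right)} = \sqrt{-47601 + \left(1444 - 25\right)} = \sqrt{-47601 + 1419} = \sqrt{-46182} = i \sqrt{46182}$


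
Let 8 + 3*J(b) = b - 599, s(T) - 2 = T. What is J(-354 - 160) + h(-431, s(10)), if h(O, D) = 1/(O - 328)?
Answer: -94538/253 ≈ -373.67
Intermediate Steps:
s(T) = 2 + T
h(O, D) = 1/(-328 + O)
J(b) = -607/3 + b/3 (J(b) = -8/3 + (b - 599)/3 = -8/3 + (-599 + b)/3 = -8/3 + (-599/3 + b/3) = -607/3 + b/3)
J(-354 - 160) + h(-431, s(10)) = (-607/3 + (-354 - 160)/3) + 1/(-328 - 431) = (-607/3 + (⅓)*(-514)) + 1/(-759) = (-607/3 - 514/3) - 1/759 = -1121/3 - 1/759 = -94538/253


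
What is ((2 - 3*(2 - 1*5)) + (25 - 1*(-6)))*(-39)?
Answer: -1638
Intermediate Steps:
((2 - 3*(2 - 1*5)) + (25 - 1*(-6)))*(-39) = ((2 - 3*(2 - 5)) + (25 + 6))*(-39) = ((2 - 3*(-3)) + 31)*(-39) = ((2 + 9) + 31)*(-39) = (11 + 31)*(-39) = 42*(-39) = -1638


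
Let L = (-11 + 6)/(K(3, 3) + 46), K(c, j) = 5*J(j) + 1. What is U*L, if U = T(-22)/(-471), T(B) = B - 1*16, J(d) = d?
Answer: -95/14601 ≈ -0.0065064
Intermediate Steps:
K(c, j) = 1 + 5*j (K(c, j) = 5*j + 1 = 1 + 5*j)
T(B) = -16 + B (T(B) = B - 16 = -16 + B)
L = -5/62 (L = (-11 + 6)/((1 + 5*3) + 46) = -5/((1 + 15) + 46) = -5/(16 + 46) = -5/62 ≈ -0.080645)
U = 38/471 (U = (-16 - 22)/(-471) = -38*(-1/471) = 38/471 ≈ 0.080679)
U*L = (38/471)*(-5/62) = -95/14601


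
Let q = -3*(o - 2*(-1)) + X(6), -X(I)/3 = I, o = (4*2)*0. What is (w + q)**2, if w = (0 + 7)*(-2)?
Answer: 1444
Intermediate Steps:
o = 0 (o = 8*0 = 0)
X(I) = -3*I
w = -14 (w = 7*(-2) = -14)
q = -24 (q = -3*(0 - 2*(-1)) - 3*6 = -3*(0 + 2) - 18 = -3*2 - 18 = -6 - 18 = -24)
(w + q)**2 = (-14 - 24)**2 = (-38)**2 = 1444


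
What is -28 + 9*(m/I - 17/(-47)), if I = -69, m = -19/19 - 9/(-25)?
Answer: -666469/27025 ≈ -24.661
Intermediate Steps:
m = -16/25 (m = -19*1/19 - 9*(-1/25) = -1 + 9/25 = -16/25 ≈ -0.64000)
-28 + 9*(m/I - 17/(-47)) = -28 + 9*(-16/25/(-69) - 17/(-47)) = -28 + 9*(-16/25*(-1/69) - 17*(-1/47)) = -28 + 9*(16/1725 + 17/47) = -28 + 9*(30077/81075) = -28 + 90231/27025 = -666469/27025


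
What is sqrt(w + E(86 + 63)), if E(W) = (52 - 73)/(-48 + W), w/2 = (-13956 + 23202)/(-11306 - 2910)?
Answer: 3*I*sqrt(21599339042)/358954 ≈ 1.2283*I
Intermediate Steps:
w = -4623/3554 (w = 2*((-13956 + 23202)/(-11306 - 2910)) = 2*(9246/(-14216)) = 2*(9246*(-1/14216)) = 2*(-4623/7108) = -4623/3554 ≈ -1.3008)
E(W) = -21/(-48 + W)
sqrt(w + E(86 + 63)) = sqrt(-4623/3554 - 21/(-48 + (86 + 63))) = sqrt(-4623/3554 - 21/(-48 + 149)) = sqrt(-4623/3554 - 21/101) = sqrt(-541557/358954) = 3*I*sqrt(21599339042)/358954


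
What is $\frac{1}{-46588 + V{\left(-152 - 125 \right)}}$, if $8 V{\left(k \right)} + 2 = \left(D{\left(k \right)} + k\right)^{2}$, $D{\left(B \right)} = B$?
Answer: $- \frac{4}{32895} \approx -0.0001216$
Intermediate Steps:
$V{\left(k \right)} = - \frac{1}{4} + \frac{k^{2}}{2}$ ($V{\left(k \right)} = - \frac{1}{4} + \frac{\left(k + k\right)^{2}}{8} = - \frac{1}{4} + \frac{\left(2 k\right)^{2}}{8} = - \frac{1}{4} + \frac{4 k^{2}}{8} = - \frac{1}{4} + \frac{k^{2}}{2}$)
$\frac{1}{-46588 + V{\left(-152 - 125 \right)}} = \frac{1}{-46588 - \left(\frac{1}{4} - \frac{\left(-152 - 125\right)^{2}}{2}\right)} = \frac{1}{-46588 - \left(\frac{1}{4} - \frac{\left(-277\right)^{2}}{2}\right)} = \frac{1}{-46588 + \left(- \frac{1}{4} + \frac{1}{2} \cdot 76729\right)} = \frac{1}{-46588 + \left(- \frac{1}{4} + \frac{76729}{2}\right)} = \frac{1}{-46588 + \frac{153457}{4}} = \frac{1}{- \frac{32895}{4}} = - \frac{4}{32895}$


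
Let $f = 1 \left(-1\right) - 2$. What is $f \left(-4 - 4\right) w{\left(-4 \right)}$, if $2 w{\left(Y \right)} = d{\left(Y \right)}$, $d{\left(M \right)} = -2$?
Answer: $-24$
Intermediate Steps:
$f = -3$ ($f = -1 - 2 = -3$)
$w{\left(Y \right)} = -1$ ($w{\left(Y \right)} = \frac{1}{2} \left(-2\right) = -1$)
$f \left(-4 - 4\right) w{\left(-4 \right)} = - 3 \left(-4 - 4\right) \left(-1\right) = \left(-3\right) \left(-8\right) \left(-1\right) = 24 \left(-1\right) = -24$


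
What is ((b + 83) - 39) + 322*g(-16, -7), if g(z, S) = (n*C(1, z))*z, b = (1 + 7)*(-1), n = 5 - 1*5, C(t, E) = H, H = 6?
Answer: 36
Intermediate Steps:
C(t, E) = 6
n = 0 (n = 5 - 5 = 0)
b = -8 (b = 8*(-1) = -8)
g(z, S) = 0 (g(z, S) = (0*6)*z = 0*z = 0)
((b + 83) - 39) + 322*g(-16, -7) = ((-8 + 83) - 39) + 322*0 = (75 - 39) + 0 = 36 + 0 = 36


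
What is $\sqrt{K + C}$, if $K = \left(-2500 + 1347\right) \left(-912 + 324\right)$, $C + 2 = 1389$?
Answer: $\sqrt{679351} \approx 824.23$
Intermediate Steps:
$C = 1387$ ($C = -2 + 1389 = 1387$)
$K = 677964$ ($K = \left(-1153\right) \left(-588\right) = 677964$)
$\sqrt{K + C} = \sqrt{677964 + 1387} = \sqrt{679351}$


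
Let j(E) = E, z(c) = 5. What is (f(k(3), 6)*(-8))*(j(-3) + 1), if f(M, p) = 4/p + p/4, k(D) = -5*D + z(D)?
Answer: 104/3 ≈ 34.667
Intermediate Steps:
k(D) = 5 - 5*D (k(D) = -5*D + 5 = 5 - 5*D)
f(M, p) = 4/p + p/4 (f(M, p) = 4/p + p*(1/4) = 4/p + p/4)
(f(k(3), 6)*(-8))*(j(-3) + 1) = ((4/6 + (1/4)*6)*(-8))*(-3 + 1) = ((4*(1/6) + 3/2)*(-8))*(-2) = ((2/3 + 3/2)*(-8))*(-2) = ((13/6)*(-8))*(-2) = -52/3*(-2) = 104/3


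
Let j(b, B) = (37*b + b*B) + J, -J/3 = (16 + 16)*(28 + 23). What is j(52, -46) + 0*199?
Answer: -5364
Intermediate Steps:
J = -4896 (J = -3*(16 + 16)*(28 + 23) = -96*51 = -3*1632 = -4896)
j(b, B) = -4896 + 37*b + B*b (j(b, B) = (37*b + b*B) - 4896 = (37*b + B*b) - 4896 = -4896 + 37*b + B*b)
j(52, -46) + 0*199 = (-4896 + 37*52 - 46*52) + 0*199 = (-4896 + 1924 - 2392) + 0 = -5364 + 0 = -5364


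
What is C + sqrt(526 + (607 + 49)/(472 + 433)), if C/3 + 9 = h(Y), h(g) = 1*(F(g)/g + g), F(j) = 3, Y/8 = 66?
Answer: 274035/176 + sqrt(431400830)/905 ≈ 1580.0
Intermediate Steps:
Y = 528 (Y = 8*66 = 528)
h(g) = g + 3/g (h(g) = 1*(3/g + g) = 1*(g + 3/g) = g + 3/g)
C = 274035/176 (C = -27 + 3*(528 + 3/528) = -27 + 3*(528 + 3*(1/528)) = -27 + 3*(528 + 1/176) = -27 + 3*(92929/176) = -27 + 278787/176 = 274035/176 ≈ 1557.0)
C + sqrt(526 + (607 + 49)/(472 + 433)) = 274035/176 + sqrt(526 + (607 + 49)/(472 + 433)) = 274035/176 + sqrt(526 + 656/905) = 274035/176 + sqrt(476686/905) = 274035/176 + sqrt(431400830)/905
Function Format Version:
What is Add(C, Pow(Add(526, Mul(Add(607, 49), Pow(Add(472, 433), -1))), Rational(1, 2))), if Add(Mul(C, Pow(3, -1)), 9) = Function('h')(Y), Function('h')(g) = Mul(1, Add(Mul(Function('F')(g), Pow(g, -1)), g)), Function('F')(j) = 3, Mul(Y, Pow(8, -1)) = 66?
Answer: Add(Rational(274035, 176), Mul(Rational(1, 905), Pow(431400830, Rational(1, 2)))) ≈ 1580.0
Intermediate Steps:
Y = 528 (Y = Mul(8, 66) = 528)
Function('h')(g) = Add(g, Mul(3, Pow(g, -1))) (Function('h')(g) = Mul(1, Add(Mul(3, Pow(g, -1)), g)) = Mul(1, Add(g, Mul(3, Pow(g, -1)))) = Add(g, Mul(3, Pow(g, -1))))
C = Rational(274035, 176) (C = Add(-27, Mul(3, Add(528, Mul(3, Pow(528, -1))))) = Add(-27, Mul(3, Add(528, Mul(3, Rational(1, 528))))) = Add(-27, Mul(3, Add(528, Rational(1, 176)))) = Add(-27, Mul(3, Rational(92929, 176))) = Add(-27, Rational(278787, 176)) = Rational(274035, 176) ≈ 1557.0)
Add(C, Pow(Add(526, Mul(Add(607, 49), Pow(Add(472, 433), -1))), Rational(1, 2))) = Add(Rational(274035, 176), Pow(Add(526, Mul(Add(607, 49), Pow(Add(472, 433), -1))), Rational(1, 2))) = Add(Rational(274035, 176), Pow(Add(526, Mul(656, Pow(905, -1))), Rational(1, 2))) = Add(Rational(274035, 176), Pow(Add(526, Mul(656, Rational(1, 905))), Rational(1, 2))) = Add(Rational(274035, 176), Pow(Add(526, Rational(656, 905)), Rational(1, 2))) = Add(Rational(274035, 176), Pow(Rational(476686, 905), Rational(1, 2))) = Add(Rational(274035, 176), Mul(Rational(1, 905), Pow(431400830, Rational(1, 2))))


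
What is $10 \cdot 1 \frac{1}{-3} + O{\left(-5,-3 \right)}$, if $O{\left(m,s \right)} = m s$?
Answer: $\frac{35}{3} \approx 11.667$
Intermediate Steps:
$10 \cdot 1 \frac{1}{-3} + O{\left(-5,-3 \right)} = 10 \cdot 1 \frac{1}{-3} - -15 = 10 \cdot 1 \left(- \frac{1}{3}\right) + 15 = 10 \left(- \frac{1}{3}\right) + 15 = - \frac{10}{3} + 15 = \frac{35}{3}$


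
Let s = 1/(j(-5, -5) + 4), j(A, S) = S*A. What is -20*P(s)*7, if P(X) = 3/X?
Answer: -12180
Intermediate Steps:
j(A, S) = A*S
s = 1/29 (s = 1/(-5*(-5) + 4) = 1/(25 + 4) = 1/29 ≈ 0.034483)
-20*P(s)*7 = -60/1/29*7 = -60*29*7 = -20*87*7 = -1740*7 = -12180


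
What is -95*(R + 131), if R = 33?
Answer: -15580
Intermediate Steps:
-95*(R + 131) = -95*(33 + 131) = -95*164 = -15580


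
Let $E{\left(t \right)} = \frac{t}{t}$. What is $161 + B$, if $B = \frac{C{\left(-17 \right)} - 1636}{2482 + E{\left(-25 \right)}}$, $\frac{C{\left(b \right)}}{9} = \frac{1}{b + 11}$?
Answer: $\frac{796251}{4966} \approx 160.34$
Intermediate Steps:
$E{\left(t \right)} = 1$
$C{\left(b \right)} = \frac{9}{11 + b}$ ($C{\left(b \right)} = \frac{9}{b + 11} = \frac{9}{11 + b}$)
$B = - \frac{3275}{4966}$ ($B = \frac{\frac{9}{11 - 17} - 1636}{2482 + 1} = \frac{\frac{9}{-6} - 1636}{2483} = \left(9 \left(- \frac{1}{6}\right) - 1636\right) \frac{1}{2483} = \left(- \frac{3}{2} - 1636\right) \frac{1}{2483} = \left(- \frac{3275}{2}\right) \frac{1}{2483} = - \frac{3275}{4966} \approx -0.65948$)
$161 + B = 161 - \frac{3275}{4966} = \frac{796251}{4966}$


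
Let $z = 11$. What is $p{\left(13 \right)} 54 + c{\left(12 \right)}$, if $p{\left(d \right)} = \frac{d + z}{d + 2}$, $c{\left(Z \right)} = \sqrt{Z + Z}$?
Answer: $\frac{432}{5} + 2 \sqrt{6} \approx 91.299$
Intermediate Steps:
$c{\left(Z \right)} = \sqrt{2} \sqrt{Z}$ ($c{\left(Z \right)} = \sqrt{2 Z} = \sqrt{2} \sqrt{Z}$)
$p{\left(d \right)} = \frac{11 + d}{2 + d}$ ($p{\left(d \right)} = \frac{d + 11}{d + 2} = \frac{11 + d}{2 + d}$)
$p{\left(13 \right)} 54 + c{\left(12 \right)} = \frac{11 + 13}{2 + 13} \cdot 54 + \sqrt{2} \sqrt{12} = \frac{1}{15} \cdot 24 \cdot 54 + \sqrt{2} \cdot 2 \sqrt{3} = \frac{1}{15} \cdot 24 \cdot 54 + 2 \sqrt{6} = \frac{8}{5} \cdot 54 + 2 \sqrt{6} = \frac{432}{5} + 2 \sqrt{6}$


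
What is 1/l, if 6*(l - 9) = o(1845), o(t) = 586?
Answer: 3/320 ≈ 0.0093750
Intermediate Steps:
l = 320/3 (l = 9 + (⅙)*586 = 9 + 293/3 = 320/3 ≈ 106.67)
1/l = 1/(320/3) = 3/320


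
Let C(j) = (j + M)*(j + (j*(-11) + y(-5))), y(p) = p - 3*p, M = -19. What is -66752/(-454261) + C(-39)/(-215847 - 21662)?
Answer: 26393055968/107891075849 ≈ 0.24463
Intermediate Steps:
y(p) = -2*p
C(j) = (-19 + j)*(10 - 10*j) (C(j) = (j - 19)*(j + (j*(-11) - 2*(-5))) = (-19 + j)*(j + (-11*j + 10)) = (-19 + j)*(j + (10 - 11*j)) = (-19 + j)*(10 - 10*j))
-66752/(-454261) + C(-39)/(-215847 - 21662) = -66752/(-454261) + (-190 - 10*(-39)² + 200*(-39))/(-215847 - 21662) = -66752*(-1/454261) + (-190 - 10*1521 - 7800)/(-237509) = 66752/454261 + (-190 - 15210 - 7800)*(-1/237509) = 66752/454261 - 23200*(-1/237509) = 66752/454261 + 23200/237509 = 26393055968/107891075849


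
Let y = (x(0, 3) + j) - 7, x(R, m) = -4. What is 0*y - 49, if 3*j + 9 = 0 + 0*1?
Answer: -49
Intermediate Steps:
j = -3 (j = -3 + (0 + 0*1)/3 = -3 + (0 + 0)/3 = -3 + (⅓)*0 = -3 + 0 = -3)
y = -14 (y = (-4 - 3) - 7 = -7 - 7 = -14)
0*y - 49 = 0*(-14) - 49 = 0 - 49 = -49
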